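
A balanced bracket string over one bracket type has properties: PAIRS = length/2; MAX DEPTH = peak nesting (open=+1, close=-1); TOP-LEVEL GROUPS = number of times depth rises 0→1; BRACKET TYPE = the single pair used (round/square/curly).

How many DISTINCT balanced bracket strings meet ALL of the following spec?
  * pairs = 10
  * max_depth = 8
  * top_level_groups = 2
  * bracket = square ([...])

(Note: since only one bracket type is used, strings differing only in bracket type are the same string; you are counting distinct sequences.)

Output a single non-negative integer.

Answer: 28

Derivation:
Spec: pairs=10 depth=8 groups=2
Count(depth <= 8) = 4860
Count(depth <= 7) = 4832
Count(depth == 8) = 4860 - 4832 = 28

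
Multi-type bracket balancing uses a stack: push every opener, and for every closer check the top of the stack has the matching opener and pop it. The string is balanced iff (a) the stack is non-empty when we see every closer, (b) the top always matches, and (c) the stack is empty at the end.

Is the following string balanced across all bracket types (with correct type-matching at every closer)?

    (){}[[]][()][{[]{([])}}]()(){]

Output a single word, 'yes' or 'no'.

Answer: no

Derivation:
pos 0: push '('; stack = (
pos 1: ')' matches '('; pop; stack = (empty)
pos 2: push '{'; stack = {
pos 3: '}' matches '{'; pop; stack = (empty)
pos 4: push '['; stack = [
pos 5: push '['; stack = [[
pos 6: ']' matches '['; pop; stack = [
pos 7: ']' matches '['; pop; stack = (empty)
pos 8: push '['; stack = [
pos 9: push '('; stack = [(
pos 10: ')' matches '('; pop; stack = [
pos 11: ']' matches '['; pop; stack = (empty)
pos 12: push '['; stack = [
pos 13: push '{'; stack = [{
pos 14: push '['; stack = [{[
pos 15: ']' matches '['; pop; stack = [{
pos 16: push '{'; stack = [{{
pos 17: push '('; stack = [{{(
pos 18: push '['; stack = [{{([
pos 19: ']' matches '['; pop; stack = [{{(
pos 20: ')' matches '('; pop; stack = [{{
pos 21: '}' matches '{'; pop; stack = [{
pos 22: '}' matches '{'; pop; stack = [
pos 23: ']' matches '['; pop; stack = (empty)
pos 24: push '('; stack = (
pos 25: ')' matches '('; pop; stack = (empty)
pos 26: push '('; stack = (
pos 27: ')' matches '('; pop; stack = (empty)
pos 28: push '{'; stack = {
pos 29: saw closer ']' but top of stack is '{' (expected '}') → INVALID
Verdict: type mismatch at position 29: ']' closes '{' → no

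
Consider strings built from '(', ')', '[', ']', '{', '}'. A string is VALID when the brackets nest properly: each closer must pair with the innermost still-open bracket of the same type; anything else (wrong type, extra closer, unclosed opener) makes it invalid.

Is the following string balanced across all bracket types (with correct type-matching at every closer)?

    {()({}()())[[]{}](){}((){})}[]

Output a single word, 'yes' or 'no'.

Answer: yes

Derivation:
pos 0: push '{'; stack = {
pos 1: push '('; stack = {(
pos 2: ')' matches '('; pop; stack = {
pos 3: push '('; stack = {(
pos 4: push '{'; stack = {({
pos 5: '}' matches '{'; pop; stack = {(
pos 6: push '('; stack = {((
pos 7: ')' matches '('; pop; stack = {(
pos 8: push '('; stack = {((
pos 9: ')' matches '('; pop; stack = {(
pos 10: ')' matches '('; pop; stack = {
pos 11: push '['; stack = {[
pos 12: push '['; stack = {[[
pos 13: ']' matches '['; pop; stack = {[
pos 14: push '{'; stack = {[{
pos 15: '}' matches '{'; pop; stack = {[
pos 16: ']' matches '['; pop; stack = {
pos 17: push '('; stack = {(
pos 18: ')' matches '('; pop; stack = {
pos 19: push '{'; stack = {{
pos 20: '}' matches '{'; pop; stack = {
pos 21: push '('; stack = {(
pos 22: push '('; stack = {((
pos 23: ')' matches '('; pop; stack = {(
pos 24: push '{'; stack = {({
pos 25: '}' matches '{'; pop; stack = {(
pos 26: ')' matches '('; pop; stack = {
pos 27: '}' matches '{'; pop; stack = (empty)
pos 28: push '['; stack = [
pos 29: ']' matches '['; pop; stack = (empty)
end: stack empty → VALID
Verdict: properly nested → yes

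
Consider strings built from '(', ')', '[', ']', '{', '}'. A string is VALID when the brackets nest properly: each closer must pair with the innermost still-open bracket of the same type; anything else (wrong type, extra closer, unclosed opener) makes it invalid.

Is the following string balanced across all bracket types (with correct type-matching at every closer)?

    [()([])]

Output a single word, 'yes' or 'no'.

Answer: yes

Derivation:
pos 0: push '['; stack = [
pos 1: push '('; stack = [(
pos 2: ')' matches '('; pop; stack = [
pos 3: push '('; stack = [(
pos 4: push '['; stack = [([
pos 5: ']' matches '['; pop; stack = [(
pos 6: ')' matches '('; pop; stack = [
pos 7: ']' matches '['; pop; stack = (empty)
end: stack empty → VALID
Verdict: properly nested → yes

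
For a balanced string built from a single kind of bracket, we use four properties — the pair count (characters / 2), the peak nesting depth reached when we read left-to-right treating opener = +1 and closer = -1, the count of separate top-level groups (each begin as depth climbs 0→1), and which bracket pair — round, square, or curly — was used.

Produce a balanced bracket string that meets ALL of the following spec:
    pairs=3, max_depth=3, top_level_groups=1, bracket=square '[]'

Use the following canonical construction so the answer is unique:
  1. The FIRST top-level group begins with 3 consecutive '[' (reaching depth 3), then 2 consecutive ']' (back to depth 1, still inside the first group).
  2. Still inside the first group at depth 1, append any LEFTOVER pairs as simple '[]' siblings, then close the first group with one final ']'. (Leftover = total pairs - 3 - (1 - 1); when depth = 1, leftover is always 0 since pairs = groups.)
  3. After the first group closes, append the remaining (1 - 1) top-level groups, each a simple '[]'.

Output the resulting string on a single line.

Answer: [[[]]]

Derivation:
Spec: pairs=3 depth=3 groups=1
Leftover pairs = 3 - 3 - (1-1) = 0
First group: deep chain of depth 3 + 0 sibling pairs
Remaining 0 groups: simple '[]' each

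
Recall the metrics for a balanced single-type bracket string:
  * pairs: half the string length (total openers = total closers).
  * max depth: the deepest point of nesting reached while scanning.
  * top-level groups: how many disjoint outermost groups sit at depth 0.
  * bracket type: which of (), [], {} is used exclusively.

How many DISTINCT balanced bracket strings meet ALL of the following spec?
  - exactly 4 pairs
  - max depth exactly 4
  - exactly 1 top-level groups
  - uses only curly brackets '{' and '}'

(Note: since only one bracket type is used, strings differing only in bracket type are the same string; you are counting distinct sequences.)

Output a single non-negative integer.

Answer: 1

Derivation:
Spec: pairs=4 depth=4 groups=1
Count(depth <= 4) = 5
Count(depth <= 3) = 4
Count(depth == 4) = 5 - 4 = 1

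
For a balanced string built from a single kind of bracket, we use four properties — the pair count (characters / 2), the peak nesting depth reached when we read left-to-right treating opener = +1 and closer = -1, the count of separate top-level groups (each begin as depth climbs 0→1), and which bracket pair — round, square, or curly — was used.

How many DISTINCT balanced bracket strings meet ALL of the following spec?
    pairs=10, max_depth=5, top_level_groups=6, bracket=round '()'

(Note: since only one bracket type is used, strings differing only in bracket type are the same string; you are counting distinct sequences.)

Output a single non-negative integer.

Answer: 6

Derivation:
Spec: pairs=10 depth=5 groups=6
Count(depth <= 5) = 429
Count(depth <= 4) = 423
Count(depth == 5) = 429 - 423 = 6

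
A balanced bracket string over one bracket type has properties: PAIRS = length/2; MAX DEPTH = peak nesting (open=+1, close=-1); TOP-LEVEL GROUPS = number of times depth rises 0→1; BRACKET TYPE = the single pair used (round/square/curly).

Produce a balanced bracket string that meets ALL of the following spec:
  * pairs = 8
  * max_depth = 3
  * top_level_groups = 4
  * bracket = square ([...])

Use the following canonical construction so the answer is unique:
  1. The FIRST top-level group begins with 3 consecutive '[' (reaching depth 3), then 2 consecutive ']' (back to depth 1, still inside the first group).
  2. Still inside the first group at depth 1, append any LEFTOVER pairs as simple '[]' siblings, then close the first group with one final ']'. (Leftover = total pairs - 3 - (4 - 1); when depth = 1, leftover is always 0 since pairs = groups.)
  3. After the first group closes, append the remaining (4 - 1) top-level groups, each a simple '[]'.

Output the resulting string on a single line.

Answer: [[[]][][]][][][]

Derivation:
Spec: pairs=8 depth=3 groups=4
Leftover pairs = 8 - 3 - (4-1) = 2
First group: deep chain of depth 3 + 2 sibling pairs
Remaining 3 groups: simple '[]' each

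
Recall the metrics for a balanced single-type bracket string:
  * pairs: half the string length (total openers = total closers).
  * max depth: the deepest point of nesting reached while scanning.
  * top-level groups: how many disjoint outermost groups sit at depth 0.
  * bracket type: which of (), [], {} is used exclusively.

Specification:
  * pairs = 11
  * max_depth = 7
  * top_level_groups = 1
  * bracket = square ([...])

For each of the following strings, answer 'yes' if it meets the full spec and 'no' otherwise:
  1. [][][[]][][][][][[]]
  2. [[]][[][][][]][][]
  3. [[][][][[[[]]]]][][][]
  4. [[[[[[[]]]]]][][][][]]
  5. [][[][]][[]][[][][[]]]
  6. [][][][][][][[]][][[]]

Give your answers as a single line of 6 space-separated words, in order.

String 1 '[][][[]][][][][][[]]': depth seq [1 0 1 0 1 2 1 0 1 0 1 0 1 0 1 0 1 2 1 0]
  -> pairs=10 depth=2 groups=8 -> no
String 2 '[[]][[][][][]][][]': depth seq [1 2 1 0 1 2 1 2 1 2 1 2 1 0 1 0 1 0]
  -> pairs=9 depth=2 groups=4 -> no
String 3 '[[][][][[[[]]]]][][][]': depth seq [1 2 1 2 1 2 1 2 3 4 5 4 3 2 1 0 1 0 1 0 1 0]
  -> pairs=11 depth=5 groups=4 -> no
String 4 '[[[[[[[]]]]]][][][][]]': depth seq [1 2 3 4 5 6 7 6 5 4 3 2 1 2 1 2 1 2 1 2 1 0]
  -> pairs=11 depth=7 groups=1 -> yes
String 5 '[][[][]][[]][[][][[]]]': depth seq [1 0 1 2 1 2 1 0 1 2 1 0 1 2 1 2 1 2 3 2 1 0]
  -> pairs=11 depth=3 groups=4 -> no
String 6 '[][][][][][][[]][][[]]': depth seq [1 0 1 0 1 0 1 0 1 0 1 0 1 2 1 0 1 0 1 2 1 0]
  -> pairs=11 depth=2 groups=9 -> no

Answer: no no no yes no no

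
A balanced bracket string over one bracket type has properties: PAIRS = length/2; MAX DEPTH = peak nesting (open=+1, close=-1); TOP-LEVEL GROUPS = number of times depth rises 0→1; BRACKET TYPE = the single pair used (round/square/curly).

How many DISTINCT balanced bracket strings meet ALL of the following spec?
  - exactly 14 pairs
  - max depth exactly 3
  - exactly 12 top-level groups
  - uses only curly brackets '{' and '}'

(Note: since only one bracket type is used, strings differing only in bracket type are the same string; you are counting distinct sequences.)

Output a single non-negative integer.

Answer: 12

Derivation:
Spec: pairs=14 depth=3 groups=12
Count(depth <= 3) = 90
Count(depth <= 2) = 78
Count(depth == 3) = 90 - 78 = 12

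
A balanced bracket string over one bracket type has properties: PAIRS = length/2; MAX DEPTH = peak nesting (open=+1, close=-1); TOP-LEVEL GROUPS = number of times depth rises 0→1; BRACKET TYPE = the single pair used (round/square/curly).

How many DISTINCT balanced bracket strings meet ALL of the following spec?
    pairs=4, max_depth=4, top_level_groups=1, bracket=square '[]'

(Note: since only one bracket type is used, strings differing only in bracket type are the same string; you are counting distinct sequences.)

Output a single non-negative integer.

Spec: pairs=4 depth=4 groups=1
Count(depth <= 4) = 5
Count(depth <= 3) = 4
Count(depth == 4) = 5 - 4 = 1

Answer: 1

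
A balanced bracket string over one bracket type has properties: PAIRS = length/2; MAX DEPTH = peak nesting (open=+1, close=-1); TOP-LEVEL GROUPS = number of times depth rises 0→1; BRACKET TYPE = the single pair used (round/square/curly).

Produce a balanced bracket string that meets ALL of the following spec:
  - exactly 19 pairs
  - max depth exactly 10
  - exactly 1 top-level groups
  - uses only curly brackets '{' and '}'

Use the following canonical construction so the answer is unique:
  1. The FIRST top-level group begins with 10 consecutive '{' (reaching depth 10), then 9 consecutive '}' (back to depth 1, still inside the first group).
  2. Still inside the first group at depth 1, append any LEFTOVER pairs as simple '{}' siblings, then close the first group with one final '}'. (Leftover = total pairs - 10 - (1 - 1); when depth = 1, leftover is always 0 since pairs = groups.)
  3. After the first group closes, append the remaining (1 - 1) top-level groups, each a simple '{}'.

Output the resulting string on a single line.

Spec: pairs=19 depth=10 groups=1
Leftover pairs = 19 - 10 - (1-1) = 9
First group: deep chain of depth 10 + 9 sibling pairs
Remaining 0 groups: simple '{}' each

Answer: {{{{{{{{{{}}}}}}}}}{}{}{}{}{}{}{}{}{}}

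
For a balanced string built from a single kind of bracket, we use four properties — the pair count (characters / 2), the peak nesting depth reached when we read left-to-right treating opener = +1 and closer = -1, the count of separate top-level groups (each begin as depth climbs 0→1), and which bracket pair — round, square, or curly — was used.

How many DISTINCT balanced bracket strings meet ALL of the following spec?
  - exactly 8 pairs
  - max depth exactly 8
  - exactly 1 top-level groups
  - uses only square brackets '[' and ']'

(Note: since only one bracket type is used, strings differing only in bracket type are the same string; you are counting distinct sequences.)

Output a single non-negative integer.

Answer: 1

Derivation:
Spec: pairs=8 depth=8 groups=1
Count(depth <= 8) = 429
Count(depth <= 7) = 428
Count(depth == 8) = 429 - 428 = 1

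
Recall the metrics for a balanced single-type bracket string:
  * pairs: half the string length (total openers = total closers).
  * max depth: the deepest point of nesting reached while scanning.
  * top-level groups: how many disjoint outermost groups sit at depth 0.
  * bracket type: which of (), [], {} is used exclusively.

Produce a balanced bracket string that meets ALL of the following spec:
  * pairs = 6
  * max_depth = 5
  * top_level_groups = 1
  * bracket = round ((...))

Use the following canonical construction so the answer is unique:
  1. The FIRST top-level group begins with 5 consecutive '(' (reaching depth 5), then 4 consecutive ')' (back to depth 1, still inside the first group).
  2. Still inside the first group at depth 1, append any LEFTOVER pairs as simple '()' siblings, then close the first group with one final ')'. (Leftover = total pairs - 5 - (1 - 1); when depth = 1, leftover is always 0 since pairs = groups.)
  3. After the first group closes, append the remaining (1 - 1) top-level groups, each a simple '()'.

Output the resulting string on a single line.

Answer: ((((())))())

Derivation:
Spec: pairs=6 depth=5 groups=1
Leftover pairs = 6 - 5 - (1-1) = 1
First group: deep chain of depth 5 + 1 sibling pairs
Remaining 0 groups: simple '()' each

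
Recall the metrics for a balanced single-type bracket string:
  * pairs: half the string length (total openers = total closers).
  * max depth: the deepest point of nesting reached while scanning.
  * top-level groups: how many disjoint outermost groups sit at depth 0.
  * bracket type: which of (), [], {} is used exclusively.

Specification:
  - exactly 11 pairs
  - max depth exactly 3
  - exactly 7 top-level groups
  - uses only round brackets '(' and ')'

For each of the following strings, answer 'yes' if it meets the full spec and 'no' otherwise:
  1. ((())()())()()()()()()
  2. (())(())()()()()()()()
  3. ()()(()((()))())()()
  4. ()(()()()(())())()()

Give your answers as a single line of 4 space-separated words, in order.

String 1 '((())()())()()()()()()': depth seq [1 2 3 2 1 2 1 2 1 0 1 0 1 0 1 0 1 0 1 0 1 0]
  -> pairs=11 depth=3 groups=7 -> yes
String 2 '(())(())()()()()()()()': depth seq [1 2 1 0 1 2 1 0 1 0 1 0 1 0 1 0 1 0 1 0 1 0]
  -> pairs=11 depth=2 groups=9 -> no
String 3 '()()(()((()))())()()': depth seq [1 0 1 0 1 2 1 2 3 4 3 2 1 2 1 0 1 0 1 0]
  -> pairs=10 depth=4 groups=5 -> no
String 4 '()(()()()(())())()()': depth seq [1 0 1 2 1 2 1 2 1 2 3 2 1 2 1 0 1 0 1 0]
  -> pairs=10 depth=3 groups=4 -> no

Answer: yes no no no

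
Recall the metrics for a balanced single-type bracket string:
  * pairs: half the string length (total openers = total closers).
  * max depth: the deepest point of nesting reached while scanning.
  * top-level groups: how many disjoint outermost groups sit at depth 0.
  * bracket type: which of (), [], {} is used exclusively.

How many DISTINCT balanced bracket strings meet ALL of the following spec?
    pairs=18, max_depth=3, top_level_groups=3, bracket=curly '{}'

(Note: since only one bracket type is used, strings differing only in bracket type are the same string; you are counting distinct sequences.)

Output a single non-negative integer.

Answer: 765816

Derivation:
Spec: pairs=18 depth=3 groups=3
Count(depth <= 3) = 765952
Count(depth <= 2) = 136
Count(depth == 3) = 765952 - 136 = 765816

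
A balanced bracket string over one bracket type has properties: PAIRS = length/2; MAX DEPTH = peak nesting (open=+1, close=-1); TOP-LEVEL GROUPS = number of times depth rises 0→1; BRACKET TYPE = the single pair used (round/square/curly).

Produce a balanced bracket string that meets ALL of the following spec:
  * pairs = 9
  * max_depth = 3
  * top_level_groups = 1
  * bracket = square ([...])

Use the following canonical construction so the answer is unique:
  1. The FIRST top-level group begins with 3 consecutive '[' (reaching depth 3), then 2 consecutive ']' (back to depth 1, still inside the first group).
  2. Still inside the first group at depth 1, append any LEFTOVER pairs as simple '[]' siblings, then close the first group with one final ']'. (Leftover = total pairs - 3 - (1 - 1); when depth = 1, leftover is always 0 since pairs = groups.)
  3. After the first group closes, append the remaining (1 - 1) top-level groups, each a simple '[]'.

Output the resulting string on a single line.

Spec: pairs=9 depth=3 groups=1
Leftover pairs = 9 - 3 - (1-1) = 6
First group: deep chain of depth 3 + 6 sibling pairs
Remaining 0 groups: simple '[]' each

Answer: [[[]][][][][][][]]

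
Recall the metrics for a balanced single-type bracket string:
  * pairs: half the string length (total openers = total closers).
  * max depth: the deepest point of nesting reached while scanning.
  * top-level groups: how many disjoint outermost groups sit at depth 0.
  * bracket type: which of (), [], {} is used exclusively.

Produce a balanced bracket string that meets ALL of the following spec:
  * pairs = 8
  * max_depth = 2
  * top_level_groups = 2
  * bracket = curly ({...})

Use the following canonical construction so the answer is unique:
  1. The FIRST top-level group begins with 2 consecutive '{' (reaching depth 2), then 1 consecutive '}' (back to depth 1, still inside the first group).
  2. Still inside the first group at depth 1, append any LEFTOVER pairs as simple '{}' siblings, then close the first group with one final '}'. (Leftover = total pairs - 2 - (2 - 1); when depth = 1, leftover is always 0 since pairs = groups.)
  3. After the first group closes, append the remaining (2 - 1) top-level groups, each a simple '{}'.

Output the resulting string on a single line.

Answer: {{}{}{}{}{}{}}{}

Derivation:
Spec: pairs=8 depth=2 groups=2
Leftover pairs = 8 - 2 - (2-1) = 5
First group: deep chain of depth 2 + 5 sibling pairs
Remaining 1 groups: simple '{}' each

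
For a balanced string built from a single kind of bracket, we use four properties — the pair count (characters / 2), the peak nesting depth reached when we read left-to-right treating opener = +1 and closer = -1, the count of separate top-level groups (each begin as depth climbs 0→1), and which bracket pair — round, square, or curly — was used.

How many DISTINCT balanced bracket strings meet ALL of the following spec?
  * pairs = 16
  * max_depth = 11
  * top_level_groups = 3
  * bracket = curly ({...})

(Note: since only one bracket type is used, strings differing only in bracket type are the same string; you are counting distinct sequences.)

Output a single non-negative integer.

Spec: pairs=16 depth=11 groups=3
Count(depth <= 11) = 7019436
Count(depth <= 10) = 7012761
Count(depth == 11) = 7019436 - 7012761 = 6675

Answer: 6675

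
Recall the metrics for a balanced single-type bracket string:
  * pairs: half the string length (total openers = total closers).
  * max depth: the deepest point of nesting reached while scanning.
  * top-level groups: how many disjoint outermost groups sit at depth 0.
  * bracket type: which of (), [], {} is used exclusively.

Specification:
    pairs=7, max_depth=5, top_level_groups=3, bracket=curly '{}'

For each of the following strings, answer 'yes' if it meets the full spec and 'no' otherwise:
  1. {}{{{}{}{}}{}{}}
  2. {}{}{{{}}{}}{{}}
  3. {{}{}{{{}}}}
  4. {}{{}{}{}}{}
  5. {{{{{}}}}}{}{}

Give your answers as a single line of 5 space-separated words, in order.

Answer: no no no no yes

Derivation:
String 1 '{}{{{}{}{}}{}{}}': depth seq [1 0 1 2 3 2 3 2 3 2 1 2 1 2 1 0]
  -> pairs=8 depth=3 groups=2 -> no
String 2 '{}{}{{{}}{}}{{}}': depth seq [1 0 1 0 1 2 3 2 1 2 1 0 1 2 1 0]
  -> pairs=8 depth=3 groups=4 -> no
String 3 '{{}{}{{{}}}}': depth seq [1 2 1 2 1 2 3 4 3 2 1 0]
  -> pairs=6 depth=4 groups=1 -> no
String 4 '{}{{}{}{}}{}': depth seq [1 0 1 2 1 2 1 2 1 0 1 0]
  -> pairs=6 depth=2 groups=3 -> no
String 5 '{{{{{}}}}}{}{}': depth seq [1 2 3 4 5 4 3 2 1 0 1 0 1 0]
  -> pairs=7 depth=5 groups=3 -> yes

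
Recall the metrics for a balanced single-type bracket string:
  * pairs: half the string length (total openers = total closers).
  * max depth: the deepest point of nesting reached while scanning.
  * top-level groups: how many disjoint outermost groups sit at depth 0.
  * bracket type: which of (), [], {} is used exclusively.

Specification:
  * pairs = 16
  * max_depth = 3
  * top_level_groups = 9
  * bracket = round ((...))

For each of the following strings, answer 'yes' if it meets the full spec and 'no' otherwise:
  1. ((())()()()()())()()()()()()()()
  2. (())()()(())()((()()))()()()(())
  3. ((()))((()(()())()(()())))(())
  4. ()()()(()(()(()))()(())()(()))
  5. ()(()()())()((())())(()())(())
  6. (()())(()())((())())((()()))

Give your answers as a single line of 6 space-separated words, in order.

String 1 '((())()()()()())()()()()()()()()': depth seq [1 2 3 2 1 2 1 2 1 2 1 2 1 2 1 0 1 0 1 0 1 0 1 0 1 0 1 0 1 0 1 0]
  -> pairs=16 depth=3 groups=9 -> yes
String 2 '(())()()(())()((()()))()()()(())': depth seq [1 2 1 0 1 0 1 0 1 2 1 0 1 0 1 2 3 2 3 2 1 0 1 0 1 0 1 0 1 2 1 0]
  -> pairs=16 depth=3 groups=10 -> no
String 3 '((()))((()(()())()(()())))(())': depth seq [1 2 3 2 1 0 1 2 3 2 3 4 3 4 3 2 3 2 3 4 3 4 3 2 1 0 1 2 1 0]
  -> pairs=15 depth=4 groups=3 -> no
String 4 '()()()(()(()(()))()(())()(()))': depth seq [1 0 1 0 1 0 1 2 1 2 3 2 3 4 3 2 1 2 1 2 3 2 1 2 1 2 3 2 1 0]
  -> pairs=15 depth=4 groups=4 -> no
String 5 '()(()()())()((())())(()())(())': depth seq [1 0 1 2 1 2 1 2 1 0 1 0 1 2 3 2 1 2 1 0 1 2 1 2 1 0 1 2 1 0]
  -> pairs=15 depth=3 groups=6 -> no
String 6 '(()())(()())((())())((()()))': depth seq [1 2 1 2 1 0 1 2 1 2 1 0 1 2 3 2 1 2 1 0 1 2 3 2 3 2 1 0]
  -> pairs=14 depth=3 groups=4 -> no

Answer: yes no no no no no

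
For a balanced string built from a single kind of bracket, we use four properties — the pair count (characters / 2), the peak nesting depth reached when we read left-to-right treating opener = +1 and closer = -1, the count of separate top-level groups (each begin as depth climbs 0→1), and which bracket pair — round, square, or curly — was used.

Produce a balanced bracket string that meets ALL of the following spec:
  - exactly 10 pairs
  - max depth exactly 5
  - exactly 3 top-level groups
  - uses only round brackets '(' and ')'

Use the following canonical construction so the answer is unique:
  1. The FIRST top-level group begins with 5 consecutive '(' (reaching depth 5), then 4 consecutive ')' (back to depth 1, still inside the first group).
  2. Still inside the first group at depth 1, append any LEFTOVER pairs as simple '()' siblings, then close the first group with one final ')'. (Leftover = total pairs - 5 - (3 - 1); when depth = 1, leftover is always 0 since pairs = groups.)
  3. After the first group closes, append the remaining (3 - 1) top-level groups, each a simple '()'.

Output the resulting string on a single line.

Spec: pairs=10 depth=5 groups=3
Leftover pairs = 10 - 5 - (3-1) = 3
First group: deep chain of depth 5 + 3 sibling pairs
Remaining 2 groups: simple '()' each

Answer: ((((())))()()())()()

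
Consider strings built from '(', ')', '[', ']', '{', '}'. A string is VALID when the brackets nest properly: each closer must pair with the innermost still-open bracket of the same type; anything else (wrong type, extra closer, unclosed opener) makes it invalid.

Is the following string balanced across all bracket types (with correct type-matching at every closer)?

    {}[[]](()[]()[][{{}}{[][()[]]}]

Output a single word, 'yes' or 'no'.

Answer: no

Derivation:
pos 0: push '{'; stack = {
pos 1: '}' matches '{'; pop; stack = (empty)
pos 2: push '['; stack = [
pos 3: push '['; stack = [[
pos 4: ']' matches '['; pop; stack = [
pos 5: ']' matches '['; pop; stack = (empty)
pos 6: push '('; stack = (
pos 7: push '('; stack = ((
pos 8: ')' matches '('; pop; stack = (
pos 9: push '['; stack = ([
pos 10: ']' matches '['; pop; stack = (
pos 11: push '('; stack = ((
pos 12: ')' matches '('; pop; stack = (
pos 13: push '['; stack = ([
pos 14: ']' matches '['; pop; stack = (
pos 15: push '['; stack = ([
pos 16: push '{'; stack = ([{
pos 17: push '{'; stack = ([{{
pos 18: '}' matches '{'; pop; stack = ([{
pos 19: '}' matches '{'; pop; stack = ([
pos 20: push '{'; stack = ([{
pos 21: push '['; stack = ([{[
pos 22: ']' matches '['; pop; stack = ([{
pos 23: push '['; stack = ([{[
pos 24: push '('; stack = ([{[(
pos 25: ')' matches '('; pop; stack = ([{[
pos 26: push '['; stack = ([{[[
pos 27: ']' matches '['; pop; stack = ([{[
pos 28: ']' matches '['; pop; stack = ([{
pos 29: '}' matches '{'; pop; stack = ([
pos 30: ']' matches '['; pop; stack = (
end: stack still non-empty (() → INVALID
Verdict: unclosed openers at end: ( → no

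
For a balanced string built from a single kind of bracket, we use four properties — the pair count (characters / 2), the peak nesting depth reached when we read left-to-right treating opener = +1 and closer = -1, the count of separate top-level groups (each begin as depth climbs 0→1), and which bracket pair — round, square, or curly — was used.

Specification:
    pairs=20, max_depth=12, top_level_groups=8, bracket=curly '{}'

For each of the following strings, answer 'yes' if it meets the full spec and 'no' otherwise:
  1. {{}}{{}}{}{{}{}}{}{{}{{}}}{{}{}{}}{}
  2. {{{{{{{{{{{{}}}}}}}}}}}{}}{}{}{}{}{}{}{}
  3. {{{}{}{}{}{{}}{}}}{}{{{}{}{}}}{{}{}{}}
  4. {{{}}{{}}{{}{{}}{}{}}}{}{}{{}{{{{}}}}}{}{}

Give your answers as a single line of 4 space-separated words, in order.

String 1 '{{}}{{}}{}{{}{}}{}{{}{{}}}{{}{}{}}{}': depth seq [1 2 1 0 1 2 1 0 1 0 1 2 1 2 1 0 1 0 1 2 1 2 3 2 1 0 1 2 1 2 1 2 1 0 1 0]
  -> pairs=18 depth=3 groups=8 -> no
String 2 '{{{{{{{{{{{{}}}}}}}}}}}{}}{}{}{}{}{}{}{}': depth seq [1 2 3 4 5 6 7 8 9 10 11 12 11 10 9 8 7 6 5 4 3 2 1 2 1 0 1 0 1 0 1 0 1 0 1 0 1 0 1 0]
  -> pairs=20 depth=12 groups=8 -> yes
String 3 '{{{}{}{}{}{{}}{}}}{}{{{}{}{}}}{{}{}{}}': depth seq [1 2 3 2 3 2 3 2 3 2 3 4 3 2 3 2 1 0 1 0 1 2 3 2 3 2 3 2 1 0 1 2 1 2 1 2 1 0]
  -> pairs=19 depth=4 groups=4 -> no
String 4 '{{{}}{{}}{{}{{}}{}{}}}{}{}{{}{{{{}}}}}{}{}': depth seq [1 2 3 2 1 2 3 2 1 2 3 2 3 4 3 2 3 2 3 2 1 0 1 0 1 0 1 2 1 2 3 4 5 4 3 2 1 0 1 0 1 0]
  -> pairs=21 depth=5 groups=6 -> no

Answer: no yes no no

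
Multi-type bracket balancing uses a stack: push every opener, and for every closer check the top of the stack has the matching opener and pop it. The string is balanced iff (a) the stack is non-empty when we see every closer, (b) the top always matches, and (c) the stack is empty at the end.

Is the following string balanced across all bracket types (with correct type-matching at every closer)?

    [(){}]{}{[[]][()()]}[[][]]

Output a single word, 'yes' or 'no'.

pos 0: push '['; stack = [
pos 1: push '('; stack = [(
pos 2: ')' matches '('; pop; stack = [
pos 3: push '{'; stack = [{
pos 4: '}' matches '{'; pop; stack = [
pos 5: ']' matches '['; pop; stack = (empty)
pos 6: push '{'; stack = {
pos 7: '}' matches '{'; pop; stack = (empty)
pos 8: push '{'; stack = {
pos 9: push '['; stack = {[
pos 10: push '['; stack = {[[
pos 11: ']' matches '['; pop; stack = {[
pos 12: ']' matches '['; pop; stack = {
pos 13: push '['; stack = {[
pos 14: push '('; stack = {[(
pos 15: ')' matches '('; pop; stack = {[
pos 16: push '('; stack = {[(
pos 17: ')' matches '('; pop; stack = {[
pos 18: ']' matches '['; pop; stack = {
pos 19: '}' matches '{'; pop; stack = (empty)
pos 20: push '['; stack = [
pos 21: push '['; stack = [[
pos 22: ']' matches '['; pop; stack = [
pos 23: push '['; stack = [[
pos 24: ']' matches '['; pop; stack = [
pos 25: ']' matches '['; pop; stack = (empty)
end: stack empty → VALID
Verdict: properly nested → yes

Answer: yes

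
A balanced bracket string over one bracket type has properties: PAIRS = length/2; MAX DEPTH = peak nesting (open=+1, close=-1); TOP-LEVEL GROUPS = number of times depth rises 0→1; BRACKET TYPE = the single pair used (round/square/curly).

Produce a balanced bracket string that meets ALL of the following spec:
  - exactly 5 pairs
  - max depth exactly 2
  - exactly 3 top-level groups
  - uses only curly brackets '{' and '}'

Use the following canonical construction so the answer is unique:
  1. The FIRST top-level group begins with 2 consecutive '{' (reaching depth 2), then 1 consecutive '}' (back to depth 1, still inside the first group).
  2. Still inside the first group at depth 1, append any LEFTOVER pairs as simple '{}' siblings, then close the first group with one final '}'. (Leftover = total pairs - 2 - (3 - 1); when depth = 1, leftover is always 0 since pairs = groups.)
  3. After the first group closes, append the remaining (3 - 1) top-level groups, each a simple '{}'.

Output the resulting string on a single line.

Spec: pairs=5 depth=2 groups=3
Leftover pairs = 5 - 2 - (3-1) = 1
First group: deep chain of depth 2 + 1 sibling pairs
Remaining 2 groups: simple '{}' each

Answer: {{}{}}{}{}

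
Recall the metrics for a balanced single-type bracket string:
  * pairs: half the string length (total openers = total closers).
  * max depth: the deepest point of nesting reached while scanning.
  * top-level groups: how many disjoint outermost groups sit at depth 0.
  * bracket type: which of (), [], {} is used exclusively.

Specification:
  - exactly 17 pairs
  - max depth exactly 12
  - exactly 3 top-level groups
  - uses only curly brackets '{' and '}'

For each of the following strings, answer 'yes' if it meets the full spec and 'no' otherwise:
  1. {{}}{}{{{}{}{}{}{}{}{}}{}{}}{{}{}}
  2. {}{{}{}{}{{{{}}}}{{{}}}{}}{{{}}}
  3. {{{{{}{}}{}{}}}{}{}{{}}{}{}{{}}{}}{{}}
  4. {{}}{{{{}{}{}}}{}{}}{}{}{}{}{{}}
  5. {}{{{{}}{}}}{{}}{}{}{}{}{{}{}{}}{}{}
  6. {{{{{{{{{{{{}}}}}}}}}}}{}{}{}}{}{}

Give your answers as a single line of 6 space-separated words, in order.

Answer: no no no no no yes

Derivation:
String 1 '{{}}{}{{{}{}{}{}{}{}{}}{}{}}{{}{}}': depth seq [1 2 1 0 1 0 1 2 3 2 3 2 3 2 3 2 3 2 3 2 3 2 1 2 1 2 1 0 1 2 1 2 1 0]
  -> pairs=17 depth=3 groups=4 -> no
String 2 '{}{{}{}{}{{{{}}}}{{{}}}{}}{{{}}}': depth seq [1 0 1 2 1 2 1 2 1 2 3 4 5 4 3 2 1 2 3 4 3 2 1 2 1 0 1 2 3 2 1 0]
  -> pairs=16 depth=5 groups=3 -> no
String 3 '{{{{{}{}}{}{}}}{}{}{{}}{}{}{{}}{}}{{}}': depth seq [1 2 3 4 5 4 5 4 3 4 3 4 3 2 1 2 1 2 1 2 3 2 1 2 1 2 1 2 3 2 1 2 1 0 1 2 1 0]
  -> pairs=19 depth=5 groups=2 -> no
String 4 '{{}}{{{{}{}{}}}{}{}}{}{}{}{}{{}}': depth seq [1 2 1 0 1 2 3 4 3 4 3 4 3 2 1 2 1 2 1 0 1 0 1 0 1 0 1 0 1 2 1 0]
  -> pairs=16 depth=4 groups=7 -> no
String 5 '{}{{{{}}{}}}{{}}{}{}{}{}{{}{}{}}{}{}': depth seq [1 0 1 2 3 4 3 2 3 2 1 0 1 2 1 0 1 0 1 0 1 0 1 0 1 2 1 2 1 2 1 0 1 0 1 0]
  -> pairs=18 depth=4 groups=10 -> no
String 6 '{{{{{{{{{{{{}}}}}}}}}}}{}{}{}}{}{}': depth seq [1 2 3 4 5 6 7 8 9 10 11 12 11 10 9 8 7 6 5 4 3 2 1 2 1 2 1 2 1 0 1 0 1 0]
  -> pairs=17 depth=12 groups=3 -> yes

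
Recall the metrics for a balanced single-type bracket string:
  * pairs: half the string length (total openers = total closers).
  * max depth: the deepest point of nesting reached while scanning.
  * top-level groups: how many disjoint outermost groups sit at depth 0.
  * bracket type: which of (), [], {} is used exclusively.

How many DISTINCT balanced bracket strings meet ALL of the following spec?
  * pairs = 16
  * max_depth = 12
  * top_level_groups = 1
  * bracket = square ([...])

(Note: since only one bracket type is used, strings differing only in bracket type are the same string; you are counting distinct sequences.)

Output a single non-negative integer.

Answer: 16500

Derivation:
Spec: pairs=16 depth=12 groups=1
Count(depth <= 12) = 9691625
Count(depth <= 11) = 9675125
Count(depth == 12) = 9691625 - 9675125 = 16500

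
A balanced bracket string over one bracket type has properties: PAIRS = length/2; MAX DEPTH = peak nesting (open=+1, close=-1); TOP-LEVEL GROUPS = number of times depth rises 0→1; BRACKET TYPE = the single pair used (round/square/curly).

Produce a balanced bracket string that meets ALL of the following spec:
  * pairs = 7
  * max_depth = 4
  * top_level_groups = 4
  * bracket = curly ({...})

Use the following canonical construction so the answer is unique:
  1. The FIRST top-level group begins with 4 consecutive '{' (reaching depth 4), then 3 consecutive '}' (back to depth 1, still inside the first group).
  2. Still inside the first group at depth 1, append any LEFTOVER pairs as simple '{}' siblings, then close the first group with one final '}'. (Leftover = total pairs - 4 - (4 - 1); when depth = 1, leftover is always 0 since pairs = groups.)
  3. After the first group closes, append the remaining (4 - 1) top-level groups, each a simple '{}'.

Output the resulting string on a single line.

Answer: {{{{}}}}{}{}{}

Derivation:
Spec: pairs=7 depth=4 groups=4
Leftover pairs = 7 - 4 - (4-1) = 0
First group: deep chain of depth 4 + 0 sibling pairs
Remaining 3 groups: simple '{}' each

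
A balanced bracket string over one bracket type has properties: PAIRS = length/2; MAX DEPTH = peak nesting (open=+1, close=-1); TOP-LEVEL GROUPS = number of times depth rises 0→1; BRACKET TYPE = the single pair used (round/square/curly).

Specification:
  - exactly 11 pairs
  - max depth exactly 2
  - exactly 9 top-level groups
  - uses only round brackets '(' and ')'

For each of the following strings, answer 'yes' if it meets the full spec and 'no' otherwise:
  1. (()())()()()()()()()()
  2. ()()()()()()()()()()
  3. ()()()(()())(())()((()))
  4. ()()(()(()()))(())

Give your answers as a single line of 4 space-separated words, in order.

String 1 '(()())()()()()()()()()': depth seq [1 2 1 2 1 0 1 0 1 0 1 0 1 0 1 0 1 0 1 0 1 0]
  -> pairs=11 depth=2 groups=9 -> yes
String 2 '()()()()()()()()()()': depth seq [1 0 1 0 1 0 1 0 1 0 1 0 1 0 1 0 1 0 1 0]
  -> pairs=10 depth=1 groups=10 -> no
String 3 '()()()(()())(())()((()))': depth seq [1 0 1 0 1 0 1 2 1 2 1 0 1 2 1 0 1 0 1 2 3 2 1 0]
  -> pairs=12 depth=3 groups=7 -> no
String 4 '()()(()(()()))(())': depth seq [1 0 1 0 1 2 1 2 3 2 3 2 1 0 1 2 1 0]
  -> pairs=9 depth=3 groups=4 -> no

Answer: yes no no no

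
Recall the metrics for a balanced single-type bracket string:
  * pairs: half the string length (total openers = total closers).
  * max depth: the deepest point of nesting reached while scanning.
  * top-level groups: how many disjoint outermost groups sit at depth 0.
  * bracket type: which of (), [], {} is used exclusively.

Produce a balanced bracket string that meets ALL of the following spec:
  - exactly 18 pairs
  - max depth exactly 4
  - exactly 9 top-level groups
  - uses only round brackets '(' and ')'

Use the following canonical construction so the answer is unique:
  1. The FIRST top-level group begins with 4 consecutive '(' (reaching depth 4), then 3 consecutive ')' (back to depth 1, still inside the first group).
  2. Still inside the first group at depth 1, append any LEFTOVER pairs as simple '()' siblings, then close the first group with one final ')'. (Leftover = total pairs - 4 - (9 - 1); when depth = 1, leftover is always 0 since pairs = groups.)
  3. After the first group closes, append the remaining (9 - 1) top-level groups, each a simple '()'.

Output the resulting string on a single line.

Answer: (((()))()()()()()())()()()()()()()()

Derivation:
Spec: pairs=18 depth=4 groups=9
Leftover pairs = 18 - 4 - (9-1) = 6
First group: deep chain of depth 4 + 6 sibling pairs
Remaining 8 groups: simple '()' each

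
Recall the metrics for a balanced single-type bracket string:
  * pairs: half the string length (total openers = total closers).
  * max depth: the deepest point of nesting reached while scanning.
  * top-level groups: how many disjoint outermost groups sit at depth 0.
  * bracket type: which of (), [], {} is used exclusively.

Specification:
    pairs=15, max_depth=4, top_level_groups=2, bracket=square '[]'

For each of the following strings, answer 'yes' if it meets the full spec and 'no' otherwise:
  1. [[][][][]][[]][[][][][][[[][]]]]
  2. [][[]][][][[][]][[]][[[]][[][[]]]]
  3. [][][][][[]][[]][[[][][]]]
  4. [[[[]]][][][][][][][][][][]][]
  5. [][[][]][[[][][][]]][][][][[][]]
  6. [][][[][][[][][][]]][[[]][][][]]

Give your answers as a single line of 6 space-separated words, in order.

String 1 '[[][][][]][[]][[][][][][[[][]]]]': depth seq [1 2 1 2 1 2 1 2 1 0 1 2 1 0 1 2 1 2 1 2 1 2 1 2 3 4 3 4 3 2 1 0]
  -> pairs=16 depth=4 groups=3 -> no
String 2 '[][[]][][][[][]][[]][[[]][[][[]]]]': depth seq [1 0 1 2 1 0 1 0 1 0 1 2 1 2 1 0 1 2 1 0 1 2 3 2 1 2 3 2 3 4 3 2 1 0]
  -> pairs=17 depth=4 groups=7 -> no
String 3 '[][][][][[]][[]][[[][][]]]': depth seq [1 0 1 0 1 0 1 0 1 2 1 0 1 2 1 0 1 2 3 2 3 2 3 2 1 0]
  -> pairs=13 depth=3 groups=7 -> no
String 4 '[[[[]]][][][][][][][][][][]][]': depth seq [1 2 3 4 3 2 1 2 1 2 1 2 1 2 1 2 1 2 1 2 1 2 1 2 1 2 1 0 1 0]
  -> pairs=15 depth=4 groups=2 -> yes
String 5 '[][[][]][[[][][][]]][][][][[][]]': depth seq [1 0 1 2 1 2 1 0 1 2 3 2 3 2 3 2 3 2 1 0 1 0 1 0 1 0 1 2 1 2 1 0]
  -> pairs=16 depth=3 groups=7 -> no
String 6 '[][][[][][[][][][]]][[[]][][][]]': depth seq [1 0 1 0 1 2 1 2 1 2 3 2 3 2 3 2 3 2 1 0 1 2 3 2 1 2 1 2 1 2 1 0]
  -> pairs=16 depth=3 groups=4 -> no

Answer: no no no yes no no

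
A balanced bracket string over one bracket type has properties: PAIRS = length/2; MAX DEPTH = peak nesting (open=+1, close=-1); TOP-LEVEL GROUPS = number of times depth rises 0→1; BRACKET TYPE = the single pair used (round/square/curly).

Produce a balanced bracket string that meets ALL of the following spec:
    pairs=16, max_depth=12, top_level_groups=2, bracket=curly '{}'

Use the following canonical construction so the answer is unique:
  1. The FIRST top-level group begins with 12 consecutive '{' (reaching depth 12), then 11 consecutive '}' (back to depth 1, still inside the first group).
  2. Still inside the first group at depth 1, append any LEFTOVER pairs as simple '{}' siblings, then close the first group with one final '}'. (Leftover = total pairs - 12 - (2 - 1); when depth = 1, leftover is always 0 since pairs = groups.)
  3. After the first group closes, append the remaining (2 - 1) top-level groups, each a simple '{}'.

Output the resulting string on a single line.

Answer: {{{{{{{{{{{{}}}}}}}}}}}{}{}{}}{}

Derivation:
Spec: pairs=16 depth=12 groups=2
Leftover pairs = 16 - 12 - (2-1) = 3
First group: deep chain of depth 12 + 3 sibling pairs
Remaining 1 groups: simple '{}' each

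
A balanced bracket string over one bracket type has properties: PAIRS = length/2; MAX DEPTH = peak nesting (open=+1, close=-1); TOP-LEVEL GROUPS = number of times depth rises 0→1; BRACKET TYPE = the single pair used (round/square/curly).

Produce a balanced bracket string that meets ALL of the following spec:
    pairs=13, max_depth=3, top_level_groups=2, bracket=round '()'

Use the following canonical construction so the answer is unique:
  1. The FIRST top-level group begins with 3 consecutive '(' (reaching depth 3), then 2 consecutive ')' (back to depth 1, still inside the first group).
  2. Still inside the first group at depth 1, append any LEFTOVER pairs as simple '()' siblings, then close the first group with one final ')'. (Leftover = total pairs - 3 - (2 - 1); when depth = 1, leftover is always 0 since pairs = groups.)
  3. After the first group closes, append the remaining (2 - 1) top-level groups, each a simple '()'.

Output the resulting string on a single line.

Answer: ((())()()()()()()()()())()

Derivation:
Spec: pairs=13 depth=3 groups=2
Leftover pairs = 13 - 3 - (2-1) = 9
First group: deep chain of depth 3 + 9 sibling pairs
Remaining 1 groups: simple '()' each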